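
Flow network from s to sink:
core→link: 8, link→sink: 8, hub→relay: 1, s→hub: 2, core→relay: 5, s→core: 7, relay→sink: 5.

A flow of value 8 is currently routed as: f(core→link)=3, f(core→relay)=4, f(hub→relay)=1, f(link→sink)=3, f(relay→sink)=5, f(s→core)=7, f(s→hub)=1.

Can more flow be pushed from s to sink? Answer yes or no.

No

Residual reachable from s: {hub, s}; sink is not reachable.
Saturated cut: s→core, hub→relay with total capacity 8 = current flow value. Flow is maximum.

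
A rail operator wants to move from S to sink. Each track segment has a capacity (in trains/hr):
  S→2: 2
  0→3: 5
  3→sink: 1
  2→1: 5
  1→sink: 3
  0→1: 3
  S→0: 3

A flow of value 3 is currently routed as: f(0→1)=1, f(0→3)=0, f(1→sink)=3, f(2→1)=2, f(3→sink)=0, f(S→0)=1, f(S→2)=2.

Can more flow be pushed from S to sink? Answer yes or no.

Yes

Residual path S→0→3→sink has bottleneck 1 > 0.
Pushing 1 along it raises the flow to 4, so the given flow is not maximum.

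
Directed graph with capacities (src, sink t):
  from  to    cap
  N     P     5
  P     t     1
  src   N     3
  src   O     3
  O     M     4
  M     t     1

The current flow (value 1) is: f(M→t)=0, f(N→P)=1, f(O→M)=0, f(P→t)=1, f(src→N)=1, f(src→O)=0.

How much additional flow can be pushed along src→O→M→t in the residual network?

Residual capacities along the path: src→O: 3, O→M: 4, M→t: 1.
Minimum is 1.

1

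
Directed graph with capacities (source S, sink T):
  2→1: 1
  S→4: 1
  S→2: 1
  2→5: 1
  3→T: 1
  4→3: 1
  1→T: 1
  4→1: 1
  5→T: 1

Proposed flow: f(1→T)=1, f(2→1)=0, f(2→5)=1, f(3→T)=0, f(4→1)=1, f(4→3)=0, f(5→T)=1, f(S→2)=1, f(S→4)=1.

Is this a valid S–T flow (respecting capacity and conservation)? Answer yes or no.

Every edge has 0 ≤ f(e) ≤ cap(e).
At each intermediate node, inflow equals outflow.

Yes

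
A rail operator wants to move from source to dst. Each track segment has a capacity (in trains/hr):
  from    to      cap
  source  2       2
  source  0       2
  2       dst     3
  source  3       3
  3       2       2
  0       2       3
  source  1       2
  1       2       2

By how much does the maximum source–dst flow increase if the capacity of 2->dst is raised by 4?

Original max flow = 3.
After raising cap(2->dst), augmenting paths through that edge carry 4 more units.
New max flow = 7. Increase = 4.

4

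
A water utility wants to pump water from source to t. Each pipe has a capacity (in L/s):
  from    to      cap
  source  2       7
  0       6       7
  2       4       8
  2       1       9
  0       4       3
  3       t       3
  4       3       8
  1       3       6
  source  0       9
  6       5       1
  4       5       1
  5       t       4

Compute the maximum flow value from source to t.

Augment source->2->1->3->t: bottleneck 3. Total 3.
Augment source->2->4->5->t: bottleneck 1. Total 4.
Augment source->0->6->5->t: bottleneck 1. Total 5.
No augmenting path remains in the residual graph.

5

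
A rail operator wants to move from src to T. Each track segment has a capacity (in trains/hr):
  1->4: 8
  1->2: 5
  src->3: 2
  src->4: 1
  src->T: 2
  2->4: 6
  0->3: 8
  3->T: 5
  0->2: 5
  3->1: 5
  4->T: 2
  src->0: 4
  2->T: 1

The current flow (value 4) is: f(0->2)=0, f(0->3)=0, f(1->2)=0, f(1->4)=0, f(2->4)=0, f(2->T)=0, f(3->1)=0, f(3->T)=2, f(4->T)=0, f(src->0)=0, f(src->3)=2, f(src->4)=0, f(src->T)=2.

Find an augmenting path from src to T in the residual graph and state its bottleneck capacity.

Residual along src->4->T: src->4: 1, 4->T: 2.
Bottleneck = min = 1.

src->4->T, bottleneck 1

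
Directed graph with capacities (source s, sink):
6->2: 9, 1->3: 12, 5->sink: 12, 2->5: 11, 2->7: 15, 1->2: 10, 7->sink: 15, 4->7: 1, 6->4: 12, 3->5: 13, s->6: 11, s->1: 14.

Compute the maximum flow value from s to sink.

24

Augment s->6->4->7->sink: bottleneck 1. Total 1.
Augment s->6->2->7->sink: bottleneck 9. Total 10.
Augment s->1->2->7->sink: bottleneck 5. Total 15.
Augment s->1->2->5->sink: bottleneck 5. Total 20.
Augment s->1->3->5->sink: bottleneck 4. Total 24.
No augmenting path remains in the residual graph.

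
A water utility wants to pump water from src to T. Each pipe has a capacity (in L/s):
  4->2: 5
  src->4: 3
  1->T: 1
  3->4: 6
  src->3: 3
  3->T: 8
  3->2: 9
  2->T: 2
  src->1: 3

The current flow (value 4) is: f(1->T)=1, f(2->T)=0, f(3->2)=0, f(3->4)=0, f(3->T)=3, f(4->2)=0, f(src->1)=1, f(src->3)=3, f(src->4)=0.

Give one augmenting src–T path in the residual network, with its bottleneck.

Residual along src->4->2->T: src->4: 3, 4->2: 5, 2->T: 2.
Bottleneck = min = 2.

src->4->2->T, bottleneck 2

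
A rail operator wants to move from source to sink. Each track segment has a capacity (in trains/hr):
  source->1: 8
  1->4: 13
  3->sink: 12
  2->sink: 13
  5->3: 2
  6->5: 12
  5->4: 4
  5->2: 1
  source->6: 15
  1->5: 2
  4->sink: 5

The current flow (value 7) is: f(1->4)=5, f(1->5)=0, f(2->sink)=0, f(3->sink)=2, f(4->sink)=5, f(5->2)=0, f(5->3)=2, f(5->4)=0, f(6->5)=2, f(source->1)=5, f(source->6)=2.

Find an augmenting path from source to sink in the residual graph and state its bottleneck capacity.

source->6->5->2->sink, bottleneck 1

Residual along source->6->5->2->sink: source->6: 13, 6->5: 10, 5->2: 1, 2->sink: 13.
Bottleneck = min = 1.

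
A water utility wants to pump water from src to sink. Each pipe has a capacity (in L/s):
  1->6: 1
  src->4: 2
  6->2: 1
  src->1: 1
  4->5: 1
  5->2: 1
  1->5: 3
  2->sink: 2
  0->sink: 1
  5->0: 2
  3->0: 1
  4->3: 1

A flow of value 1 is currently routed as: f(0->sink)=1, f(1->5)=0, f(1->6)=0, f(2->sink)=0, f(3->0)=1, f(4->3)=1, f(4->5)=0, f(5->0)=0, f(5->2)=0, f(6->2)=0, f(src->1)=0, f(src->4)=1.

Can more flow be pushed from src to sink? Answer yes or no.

Residual path src->4->5->2->sink has bottleneck 1 > 0.
Pushing 1 along it raises the flow to 2, so the given flow is not maximum.

Yes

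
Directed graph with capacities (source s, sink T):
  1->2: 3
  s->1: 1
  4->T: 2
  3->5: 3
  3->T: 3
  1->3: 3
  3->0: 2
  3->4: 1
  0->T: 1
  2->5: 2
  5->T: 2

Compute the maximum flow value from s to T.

Augment s->1->3->T: bottleneck 1. Total 1.
No augmenting path remains in the residual graph.

1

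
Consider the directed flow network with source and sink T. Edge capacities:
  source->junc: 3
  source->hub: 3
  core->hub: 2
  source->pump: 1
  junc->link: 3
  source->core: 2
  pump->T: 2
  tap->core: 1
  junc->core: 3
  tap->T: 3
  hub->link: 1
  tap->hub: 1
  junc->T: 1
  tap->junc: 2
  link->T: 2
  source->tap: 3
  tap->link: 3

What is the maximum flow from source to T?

Augment source->tap->T: bottleneck 3. Total 3.
Augment source->junc->T: bottleneck 1. Total 4.
Augment source->pump->T: bottleneck 1. Total 5.
Augment source->junc->link->T: bottleneck 2. Total 7.
No augmenting path remains in the residual graph.

7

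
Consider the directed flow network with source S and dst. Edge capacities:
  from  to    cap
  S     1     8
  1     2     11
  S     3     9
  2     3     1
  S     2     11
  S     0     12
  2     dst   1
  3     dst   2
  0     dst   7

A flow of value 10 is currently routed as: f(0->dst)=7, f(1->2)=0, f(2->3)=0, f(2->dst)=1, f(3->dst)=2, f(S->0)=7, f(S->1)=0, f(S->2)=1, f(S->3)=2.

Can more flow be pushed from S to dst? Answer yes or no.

No

Residual reachable from S: {0, 1, 2, 3, S}; dst is not reachable.
Saturated cut: 2->dst, 0->dst, 3->dst with total capacity 10 = current flow value. Flow is maximum.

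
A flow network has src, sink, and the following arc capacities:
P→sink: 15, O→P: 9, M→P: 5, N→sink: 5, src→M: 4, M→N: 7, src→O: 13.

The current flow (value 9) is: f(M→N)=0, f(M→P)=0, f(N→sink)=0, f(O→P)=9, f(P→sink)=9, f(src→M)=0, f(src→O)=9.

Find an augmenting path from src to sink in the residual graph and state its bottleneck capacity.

Residual along src→M→P→sink: src→M: 4, M→P: 5, P→sink: 6.
Bottleneck = min = 4.

src→M→P→sink, bottleneck 4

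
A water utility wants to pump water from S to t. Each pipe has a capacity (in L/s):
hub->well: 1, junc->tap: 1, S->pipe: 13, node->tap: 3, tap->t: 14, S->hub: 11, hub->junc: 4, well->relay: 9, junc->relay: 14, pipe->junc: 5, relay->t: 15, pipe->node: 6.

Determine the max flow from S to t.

Augment S->hub->well->relay->t: bottleneck 1. Total 1.
Augment S->hub->junc->relay->t: bottleneck 4. Total 5.
Augment S->pipe->junc->relay->t: bottleneck 5. Total 10.
Augment S->pipe->node->tap->t: bottleneck 3. Total 13.
No augmenting path remains in the residual graph.

13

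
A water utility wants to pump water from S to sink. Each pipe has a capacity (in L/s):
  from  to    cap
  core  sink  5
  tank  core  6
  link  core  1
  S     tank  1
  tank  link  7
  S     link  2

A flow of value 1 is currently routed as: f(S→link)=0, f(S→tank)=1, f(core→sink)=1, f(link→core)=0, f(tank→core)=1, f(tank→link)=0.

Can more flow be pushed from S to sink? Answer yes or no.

Residual path S→link→core→sink has bottleneck 1 > 0.
Pushing 1 along it raises the flow to 2, so the given flow is not maximum.

Yes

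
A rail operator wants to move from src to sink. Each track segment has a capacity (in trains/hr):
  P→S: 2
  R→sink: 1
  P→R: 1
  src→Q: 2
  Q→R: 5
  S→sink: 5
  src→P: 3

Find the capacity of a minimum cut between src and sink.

3

Max flow = 3 (via 2 augmenting paths).
In the residual at optimum, the set reachable from src is {P, Q, R, src}.
Cut edges: P→S (cap 2), R→sink (cap 1). Sum = 3.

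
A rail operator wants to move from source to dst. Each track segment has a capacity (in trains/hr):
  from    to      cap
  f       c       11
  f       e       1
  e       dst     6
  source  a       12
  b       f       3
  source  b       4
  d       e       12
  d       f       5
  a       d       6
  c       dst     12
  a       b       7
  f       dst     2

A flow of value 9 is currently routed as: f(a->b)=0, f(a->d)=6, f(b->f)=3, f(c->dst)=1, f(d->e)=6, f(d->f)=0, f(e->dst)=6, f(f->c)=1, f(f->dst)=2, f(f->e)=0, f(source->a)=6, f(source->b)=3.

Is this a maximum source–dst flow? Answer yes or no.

Residual reachable from source: {a, b, source}; dst is not reachable.
Saturated cut: a->d, b->f with total capacity 9 = current flow value. Flow is maximum.

Yes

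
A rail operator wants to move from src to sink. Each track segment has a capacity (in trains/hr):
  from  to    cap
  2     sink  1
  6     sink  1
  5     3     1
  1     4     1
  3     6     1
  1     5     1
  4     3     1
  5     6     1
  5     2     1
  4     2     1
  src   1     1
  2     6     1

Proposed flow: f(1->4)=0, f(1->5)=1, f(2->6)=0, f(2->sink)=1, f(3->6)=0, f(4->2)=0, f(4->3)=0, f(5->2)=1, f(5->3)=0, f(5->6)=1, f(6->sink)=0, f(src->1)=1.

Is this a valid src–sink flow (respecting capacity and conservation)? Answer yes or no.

No

Conservation fails at 5: inflow 1 ≠ outflow 2.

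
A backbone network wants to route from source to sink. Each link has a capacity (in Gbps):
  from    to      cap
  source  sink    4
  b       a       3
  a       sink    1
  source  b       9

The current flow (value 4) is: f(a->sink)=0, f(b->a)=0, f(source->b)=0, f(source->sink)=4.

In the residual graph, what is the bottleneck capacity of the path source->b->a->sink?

Residual capacities along the path: source->b: 9, b->a: 3, a->sink: 1.
Minimum is 1.

1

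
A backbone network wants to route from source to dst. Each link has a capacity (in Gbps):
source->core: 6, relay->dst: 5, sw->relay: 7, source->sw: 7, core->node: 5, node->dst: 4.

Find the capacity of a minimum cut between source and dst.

9

Max flow = 9 (via 2 augmenting paths).
In the residual at optimum, the set reachable from source is {core, node, relay, source, sw}.
Cut edges: node->dst (cap 4), relay->dst (cap 5). Sum = 9.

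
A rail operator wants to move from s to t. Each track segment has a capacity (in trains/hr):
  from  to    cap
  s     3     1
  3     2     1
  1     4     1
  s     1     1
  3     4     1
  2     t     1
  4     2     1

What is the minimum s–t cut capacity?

Max flow = 1 (via 1 augmenting path).
In the residual at optimum, the set reachable from s is {1, 2, 3, 4, s}.
Cut edges: 2→t (cap 1). Sum = 1.

1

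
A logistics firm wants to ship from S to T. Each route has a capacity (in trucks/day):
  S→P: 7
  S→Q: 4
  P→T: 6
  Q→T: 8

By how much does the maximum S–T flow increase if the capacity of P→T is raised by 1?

Original max flow = 10.
After raising cap(P→T), augmenting paths through that edge carry 1 more unit.
New max flow = 11. Increase = 1.

1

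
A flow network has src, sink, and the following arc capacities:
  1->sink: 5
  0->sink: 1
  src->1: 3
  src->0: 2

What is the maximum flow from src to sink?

4

Augment src->1->sink: bottleneck 3. Total 3.
Augment src->0->sink: bottleneck 1. Total 4.
No augmenting path remains in the residual graph.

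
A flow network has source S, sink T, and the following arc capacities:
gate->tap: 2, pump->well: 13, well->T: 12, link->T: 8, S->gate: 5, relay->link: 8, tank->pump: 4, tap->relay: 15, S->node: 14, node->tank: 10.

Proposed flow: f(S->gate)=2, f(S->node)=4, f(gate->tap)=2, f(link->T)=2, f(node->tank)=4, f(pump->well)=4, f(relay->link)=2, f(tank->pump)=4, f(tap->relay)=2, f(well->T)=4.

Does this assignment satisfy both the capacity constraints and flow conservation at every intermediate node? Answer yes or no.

Yes

Every edge has 0 ≤ f(e) ≤ cap(e).
At each intermediate node, inflow equals outflow.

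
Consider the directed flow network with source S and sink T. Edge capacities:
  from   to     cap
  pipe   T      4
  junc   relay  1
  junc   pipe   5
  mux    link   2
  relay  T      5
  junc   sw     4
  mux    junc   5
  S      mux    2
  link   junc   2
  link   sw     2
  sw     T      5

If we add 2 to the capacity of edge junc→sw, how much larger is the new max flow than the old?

0

Original max flow = 2.
Edge junc→sw does not cross the min cut (source side {S}), so extra capacity there cannot help.
New max flow = 2. Increase = 0.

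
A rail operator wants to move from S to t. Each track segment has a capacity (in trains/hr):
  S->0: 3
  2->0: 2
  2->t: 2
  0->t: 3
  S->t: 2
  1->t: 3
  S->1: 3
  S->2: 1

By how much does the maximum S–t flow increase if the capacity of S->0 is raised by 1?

0

Original max flow = 9.
Even with extra capacity on S->0, another cut of capacity 9 remains binding.
New max flow = 9. Increase = 0.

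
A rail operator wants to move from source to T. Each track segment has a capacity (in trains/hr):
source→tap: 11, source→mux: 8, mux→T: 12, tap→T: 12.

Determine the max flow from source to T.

Augment source→tap→T: bottleneck 11. Total 11.
Augment source→mux→T: bottleneck 8. Total 19.
No augmenting path remains in the residual graph.

19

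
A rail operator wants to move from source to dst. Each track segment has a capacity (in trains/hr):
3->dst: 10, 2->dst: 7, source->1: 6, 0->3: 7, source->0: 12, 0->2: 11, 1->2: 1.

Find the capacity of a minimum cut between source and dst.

Max flow = 13 (via 3 augmenting paths).
In the residual at optimum, the set reachable from source is {1, source}.
Cut edges: source->0 (cap 12), 1->2 (cap 1). Sum = 13.

13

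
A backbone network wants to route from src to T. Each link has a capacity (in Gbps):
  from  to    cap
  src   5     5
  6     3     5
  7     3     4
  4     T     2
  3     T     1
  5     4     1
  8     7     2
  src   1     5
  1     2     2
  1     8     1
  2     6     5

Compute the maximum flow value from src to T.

Augment src->5->4->T: bottleneck 1. Total 1.
Augment src->1->2->6->3->T: bottleneck 1. Total 2.
No augmenting path remains in the residual graph.

2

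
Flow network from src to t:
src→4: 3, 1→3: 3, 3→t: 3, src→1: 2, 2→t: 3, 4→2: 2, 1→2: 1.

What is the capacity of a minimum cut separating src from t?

4

Max flow = 4 (via 3 augmenting paths).
In the residual at optimum, the set reachable from src is {4, src}.
Cut edges: src→1 (cap 2), 4→2 (cap 2). Sum = 4.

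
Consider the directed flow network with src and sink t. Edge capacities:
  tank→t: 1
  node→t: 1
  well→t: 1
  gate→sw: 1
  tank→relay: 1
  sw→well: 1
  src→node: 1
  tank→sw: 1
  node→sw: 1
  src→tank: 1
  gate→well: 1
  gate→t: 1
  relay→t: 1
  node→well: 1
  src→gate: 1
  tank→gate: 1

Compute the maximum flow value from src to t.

3

Augment src→tank→t: bottleneck 1. Total 1.
Augment src→gate→t: bottleneck 1. Total 2.
Augment src→node→t: bottleneck 1. Total 3.
No augmenting path remains in the residual graph.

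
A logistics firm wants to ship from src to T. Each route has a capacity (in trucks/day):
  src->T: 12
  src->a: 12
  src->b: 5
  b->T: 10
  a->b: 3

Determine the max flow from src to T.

Augment src->T: bottleneck 12. Total 12.
Augment src->b->T: bottleneck 5. Total 17.
Augment src->a->b->T: bottleneck 3. Total 20.
No augmenting path remains in the residual graph.

20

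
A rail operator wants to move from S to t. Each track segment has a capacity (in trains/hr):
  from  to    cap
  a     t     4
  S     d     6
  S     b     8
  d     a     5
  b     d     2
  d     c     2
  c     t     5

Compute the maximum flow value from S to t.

6

Augment S->d->c->t: bottleneck 2. Total 2.
Augment S->d->a->t: bottleneck 4. Total 6.
No augmenting path remains in the residual graph.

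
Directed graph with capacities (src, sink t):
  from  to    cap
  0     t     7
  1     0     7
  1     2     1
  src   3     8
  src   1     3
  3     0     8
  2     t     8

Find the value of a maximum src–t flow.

8

Augment src→1→2→t: bottleneck 1. Total 1.
Augment src→1→0→t: bottleneck 2. Total 3.
Augment src→3→0→t: bottleneck 5. Total 8.
No augmenting path remains in the residual graph.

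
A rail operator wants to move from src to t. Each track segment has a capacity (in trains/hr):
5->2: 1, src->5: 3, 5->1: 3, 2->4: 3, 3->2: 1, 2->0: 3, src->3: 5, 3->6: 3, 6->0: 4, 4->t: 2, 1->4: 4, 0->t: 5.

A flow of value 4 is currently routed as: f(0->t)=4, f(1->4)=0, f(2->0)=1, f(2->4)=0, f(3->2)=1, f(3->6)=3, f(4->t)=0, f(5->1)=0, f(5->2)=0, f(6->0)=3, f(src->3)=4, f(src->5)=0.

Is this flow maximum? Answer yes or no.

No

Residual path src->5->2->0->t has bottleneck 1 > 0.
Pushing 1 along it raises the flow to 5, so the given flow is not maximum.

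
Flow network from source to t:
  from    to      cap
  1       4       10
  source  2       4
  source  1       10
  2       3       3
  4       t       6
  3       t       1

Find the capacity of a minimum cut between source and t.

Max flow = 7 (via 2 augmenting paths).
In the residual at optimum, the set reachable from source is {1, 2, 3, 4, source}.
Cut edges: 4->t (cap 6), 3->t (cap 1). Sum = 7.

7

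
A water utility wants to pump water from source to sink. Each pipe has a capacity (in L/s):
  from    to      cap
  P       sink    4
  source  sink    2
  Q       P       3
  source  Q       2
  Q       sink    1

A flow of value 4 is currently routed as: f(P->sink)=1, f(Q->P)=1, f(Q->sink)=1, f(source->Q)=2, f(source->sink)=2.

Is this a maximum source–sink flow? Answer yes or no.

Yes

Residual reachable from source: {source}; sink is not reachable.
Saturated cut: source->Q, source->sink with total capacity 4 = current flow value. Flow is maximum.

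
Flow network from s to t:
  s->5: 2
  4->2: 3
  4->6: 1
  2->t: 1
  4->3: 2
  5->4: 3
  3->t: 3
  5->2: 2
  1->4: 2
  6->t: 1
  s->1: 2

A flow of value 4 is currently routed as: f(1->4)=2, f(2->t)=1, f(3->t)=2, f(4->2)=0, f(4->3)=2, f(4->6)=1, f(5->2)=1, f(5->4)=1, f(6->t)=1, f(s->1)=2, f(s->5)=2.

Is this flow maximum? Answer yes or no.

Yes

Residual reachable from s: {s}; t is not reachable.
Saturated cut: s->1, s->5 with total capacity 4 = current flow value. Flow is maximum.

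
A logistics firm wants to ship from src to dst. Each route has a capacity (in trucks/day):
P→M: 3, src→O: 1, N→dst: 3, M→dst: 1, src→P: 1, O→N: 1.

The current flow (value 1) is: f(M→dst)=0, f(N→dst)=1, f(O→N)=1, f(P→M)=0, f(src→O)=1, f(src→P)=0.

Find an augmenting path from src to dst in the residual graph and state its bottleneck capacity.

Residual along src→P→M→dst: src→P: 1, P→M: 3, M→dst: 1.
Bottleneck = min = 1.

src→P→M→dst, bottleneck 1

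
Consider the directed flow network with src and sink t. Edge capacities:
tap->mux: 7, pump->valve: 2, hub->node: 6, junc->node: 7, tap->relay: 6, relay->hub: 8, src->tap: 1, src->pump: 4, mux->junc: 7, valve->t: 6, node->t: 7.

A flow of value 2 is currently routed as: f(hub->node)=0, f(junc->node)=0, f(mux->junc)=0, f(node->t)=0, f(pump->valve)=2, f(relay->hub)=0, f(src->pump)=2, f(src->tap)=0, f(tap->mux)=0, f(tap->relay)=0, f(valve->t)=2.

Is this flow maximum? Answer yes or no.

Residual path src->tap->relay->hub->node->t has bottleneck 1 > 0.
Pushing 1 along it raises the flow to 3, so the given flow is not maximum.

No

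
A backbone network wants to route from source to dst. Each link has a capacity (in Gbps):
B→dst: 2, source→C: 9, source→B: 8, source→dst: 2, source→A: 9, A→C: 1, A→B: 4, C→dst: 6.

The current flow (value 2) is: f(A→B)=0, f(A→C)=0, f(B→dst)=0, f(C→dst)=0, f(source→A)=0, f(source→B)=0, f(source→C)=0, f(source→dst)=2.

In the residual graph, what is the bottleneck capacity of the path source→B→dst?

Residual capacities along the path: source→B: 8, B→dst: 2.
Minimum is 2.

2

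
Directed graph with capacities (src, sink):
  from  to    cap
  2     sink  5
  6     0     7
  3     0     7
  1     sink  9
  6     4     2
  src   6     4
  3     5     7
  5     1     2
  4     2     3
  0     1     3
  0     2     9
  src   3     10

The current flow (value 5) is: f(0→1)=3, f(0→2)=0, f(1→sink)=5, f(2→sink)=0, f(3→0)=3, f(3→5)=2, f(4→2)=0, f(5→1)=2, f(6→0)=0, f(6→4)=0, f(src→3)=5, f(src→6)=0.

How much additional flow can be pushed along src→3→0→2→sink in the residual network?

4

Residual capacities along the path: src→3: 5, 3→0: 4, 0→2: 9, 2→sink: 5.
Minimum is 4.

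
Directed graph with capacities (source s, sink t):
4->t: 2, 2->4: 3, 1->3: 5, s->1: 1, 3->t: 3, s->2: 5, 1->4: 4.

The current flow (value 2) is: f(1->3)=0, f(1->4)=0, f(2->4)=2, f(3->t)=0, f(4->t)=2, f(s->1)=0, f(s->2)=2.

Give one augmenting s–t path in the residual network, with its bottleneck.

Residual along s->1->3->t: s->1: 1, 1->3: 5, 3->t: 3.
Bottleneck = min = 1.

s->1->3->t, bottleneck 1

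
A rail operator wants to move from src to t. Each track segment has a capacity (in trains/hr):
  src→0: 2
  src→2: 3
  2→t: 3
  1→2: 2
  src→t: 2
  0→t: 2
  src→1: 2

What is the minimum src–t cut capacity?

Max flow = 7 (via 3 augmenting paths).
In the residual at optimum, the set reachable from src is {1, 2, src}.
Cut edges: src→0 (cap 2), src→t (cap 2), 2→t (cap 3). Sum = 7.

7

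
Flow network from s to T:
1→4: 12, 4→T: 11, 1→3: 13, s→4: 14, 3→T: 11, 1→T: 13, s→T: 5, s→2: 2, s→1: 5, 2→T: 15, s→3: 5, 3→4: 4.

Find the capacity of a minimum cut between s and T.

28

Max flow = 28 (via 5 augmenting paths).
In the residual at optimum, the set reachable from s is {4, s}.
Cut edges: s→2 (cap 2), s→1 (cap 5), s→3 (cap 5), s→T (cap 5), 4→T (cap 11). Sum = 28.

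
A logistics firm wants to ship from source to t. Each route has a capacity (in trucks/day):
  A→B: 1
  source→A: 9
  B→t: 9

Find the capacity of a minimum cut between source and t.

1

Max flow = 1 (via 1 augmenting path).
In the residual at optimum, the set reachable from source is {A, source}.
Cut edges: A→B (cap 1). Sum = 1.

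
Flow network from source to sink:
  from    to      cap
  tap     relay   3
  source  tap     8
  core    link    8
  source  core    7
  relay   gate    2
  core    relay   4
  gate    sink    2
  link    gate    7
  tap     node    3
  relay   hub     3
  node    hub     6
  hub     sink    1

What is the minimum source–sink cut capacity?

Max flow = 3 (via 2 augmenting paths).
In the residual at optimum, the set reachable from source is {core, gate, hub, link, node, relay, source, tap}.
Cut edges: hub->sink (cap 1), gate->sink (cap 2). Sum = 3.

3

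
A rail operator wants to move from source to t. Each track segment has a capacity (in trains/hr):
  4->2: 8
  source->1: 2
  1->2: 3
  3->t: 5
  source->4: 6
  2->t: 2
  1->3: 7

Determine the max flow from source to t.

4

Augment source->1->3->t: bottleneck 2. Total 2.
Augment source->4->2->t: bottleneck 2. Total 4.
No augmenting path remains in the residual graph.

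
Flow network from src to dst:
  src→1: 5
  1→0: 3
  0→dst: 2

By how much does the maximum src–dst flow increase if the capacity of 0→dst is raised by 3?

1

Original max flow = 2.
After raising cap(0→dst), augmenting paths through that edge carry 1 more unit.
New max flow = 3. Increase = 1.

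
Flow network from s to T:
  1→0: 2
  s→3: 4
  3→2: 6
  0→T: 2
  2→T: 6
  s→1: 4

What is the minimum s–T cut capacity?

6

Max flow = 6 (via 2 augmenting paths).
In the residual at optimum, the set reachable from s is {1, s}.
Cut edges: 1→0 (cap 2), s→3 (cap 4). Sum = 6.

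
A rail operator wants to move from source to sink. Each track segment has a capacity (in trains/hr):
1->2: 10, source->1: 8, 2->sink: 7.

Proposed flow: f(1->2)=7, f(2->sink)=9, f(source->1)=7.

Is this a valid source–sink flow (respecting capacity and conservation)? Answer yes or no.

Capacity violated on 2->sink: flow 9 > capacity 7.

No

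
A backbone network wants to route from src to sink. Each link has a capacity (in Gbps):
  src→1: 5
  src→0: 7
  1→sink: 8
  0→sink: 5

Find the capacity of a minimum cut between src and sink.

Max flow = 10 (via 2 augmenting paths).
In the residual at optimum, the set reachable from src is {0, src}.
Cut edges: src→1 (cap 5), 0→sink (cap 5). Sum = 10.

10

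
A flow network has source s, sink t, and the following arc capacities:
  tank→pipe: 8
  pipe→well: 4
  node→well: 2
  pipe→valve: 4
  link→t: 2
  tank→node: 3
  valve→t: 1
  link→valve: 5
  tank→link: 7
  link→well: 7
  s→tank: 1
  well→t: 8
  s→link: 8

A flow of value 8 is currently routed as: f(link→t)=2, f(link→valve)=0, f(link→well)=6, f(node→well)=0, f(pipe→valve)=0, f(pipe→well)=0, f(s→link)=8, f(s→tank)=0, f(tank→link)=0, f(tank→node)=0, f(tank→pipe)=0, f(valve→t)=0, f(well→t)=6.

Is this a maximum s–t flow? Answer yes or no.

Residual path s→tank→link→well→t has bottleneck 1 > 0.
Pushing 1 along it raises the flow to 9, so the given flow is not maximum.

No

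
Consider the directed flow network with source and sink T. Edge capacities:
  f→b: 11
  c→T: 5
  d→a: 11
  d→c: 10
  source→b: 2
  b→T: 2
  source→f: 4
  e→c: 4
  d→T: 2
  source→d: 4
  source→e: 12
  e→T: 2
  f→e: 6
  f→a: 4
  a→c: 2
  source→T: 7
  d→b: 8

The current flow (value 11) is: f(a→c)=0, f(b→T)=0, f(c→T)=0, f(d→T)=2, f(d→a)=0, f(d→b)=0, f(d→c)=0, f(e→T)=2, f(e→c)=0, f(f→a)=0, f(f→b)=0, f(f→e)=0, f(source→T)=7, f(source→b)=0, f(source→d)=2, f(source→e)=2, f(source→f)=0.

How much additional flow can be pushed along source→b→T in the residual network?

2

Residual capacities along the path: source→b: 2, b→T: 2.
Minimum is 2.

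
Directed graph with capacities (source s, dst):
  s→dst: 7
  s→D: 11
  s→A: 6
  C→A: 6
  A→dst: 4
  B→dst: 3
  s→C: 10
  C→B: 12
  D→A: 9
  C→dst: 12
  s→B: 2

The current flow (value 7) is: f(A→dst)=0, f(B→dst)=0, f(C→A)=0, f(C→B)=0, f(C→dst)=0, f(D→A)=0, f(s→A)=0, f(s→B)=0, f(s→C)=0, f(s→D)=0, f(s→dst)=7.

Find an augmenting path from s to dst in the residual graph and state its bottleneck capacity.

Residual along s→C→dst: s→C: 10, C→dst: 12.
Bottleneck = min = 10.

s→C→dst, bottleneck 10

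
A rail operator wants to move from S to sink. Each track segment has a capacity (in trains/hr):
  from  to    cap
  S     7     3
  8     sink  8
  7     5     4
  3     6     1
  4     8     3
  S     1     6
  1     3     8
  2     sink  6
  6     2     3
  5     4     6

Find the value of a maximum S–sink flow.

Augment S->1->3->6->2->sink: bottleneck 1. Total 1.
Augment S->7->5->4->8->sink: bottleneck 3. Total 4.
No augmenting path remains in the residual graph.

4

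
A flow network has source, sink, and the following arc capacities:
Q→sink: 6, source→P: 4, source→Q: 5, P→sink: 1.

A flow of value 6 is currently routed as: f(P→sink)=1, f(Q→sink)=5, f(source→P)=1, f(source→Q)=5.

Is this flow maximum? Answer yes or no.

Residual reachable from source: {P, source}; sink is not reachable.
Saturated cut: source→Q, P→sink with total capacity 6 = current flow value. Flow is maximum.

Yes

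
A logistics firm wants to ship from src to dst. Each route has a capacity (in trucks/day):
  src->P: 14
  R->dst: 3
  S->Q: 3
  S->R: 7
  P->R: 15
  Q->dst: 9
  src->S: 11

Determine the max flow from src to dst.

6

Augment src->P->R->dst: bottleneck 3. Total 3.
Augment src->S->Q->dst: bottleneck 3. Total 6.
No augmenting path remains in the residual graph.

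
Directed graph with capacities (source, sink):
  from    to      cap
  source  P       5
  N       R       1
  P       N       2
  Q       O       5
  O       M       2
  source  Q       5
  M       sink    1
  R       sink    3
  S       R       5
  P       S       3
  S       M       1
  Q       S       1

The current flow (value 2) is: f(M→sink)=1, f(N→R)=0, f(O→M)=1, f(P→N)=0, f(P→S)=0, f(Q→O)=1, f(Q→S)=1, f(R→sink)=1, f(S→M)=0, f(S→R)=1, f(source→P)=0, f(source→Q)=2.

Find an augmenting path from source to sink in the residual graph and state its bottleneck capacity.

source→P→S→R→sink, bottleneck 2

Residual along source→P→S→R→sink: source→P: 5, P→S: 3, S→R: 4, R→sink: 2.
Bottleneck = min = 2.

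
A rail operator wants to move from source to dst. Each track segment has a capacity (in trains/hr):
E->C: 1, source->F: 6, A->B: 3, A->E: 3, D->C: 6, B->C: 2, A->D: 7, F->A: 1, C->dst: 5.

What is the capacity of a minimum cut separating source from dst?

Max flow = 1 (via 1 augmenting path).
In the residual at optimum, the set reachable from source is {F, source}.
Cut edges: F->A (cap 1). Sum = 1.

1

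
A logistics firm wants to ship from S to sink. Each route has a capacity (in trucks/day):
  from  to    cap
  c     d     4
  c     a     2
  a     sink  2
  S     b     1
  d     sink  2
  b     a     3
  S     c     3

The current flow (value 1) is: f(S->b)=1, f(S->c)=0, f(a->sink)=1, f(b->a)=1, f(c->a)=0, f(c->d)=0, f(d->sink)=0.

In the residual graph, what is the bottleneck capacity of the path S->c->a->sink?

1

Residual capacities along the path: S->c: 3, c->a: 2, a->sink: 1.
Minimum is 1.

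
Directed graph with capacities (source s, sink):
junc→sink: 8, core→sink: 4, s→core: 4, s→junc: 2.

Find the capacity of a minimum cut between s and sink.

6

Max flow = 6 (via 2 augmenting paths).
In the residual at optimum, the set reachable from s is {s}.
Cut edges: s→core (cap 4), s→junc (cap 2). Sum = 6.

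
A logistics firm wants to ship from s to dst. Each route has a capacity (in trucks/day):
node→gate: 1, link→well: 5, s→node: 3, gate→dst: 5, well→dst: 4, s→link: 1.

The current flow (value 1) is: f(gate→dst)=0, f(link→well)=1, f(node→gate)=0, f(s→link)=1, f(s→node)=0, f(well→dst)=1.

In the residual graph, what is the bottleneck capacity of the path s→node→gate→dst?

Residual capacities along the path: s→node: 3, node→gate: 1, gate→dst: 5.
Minimum is 1.

1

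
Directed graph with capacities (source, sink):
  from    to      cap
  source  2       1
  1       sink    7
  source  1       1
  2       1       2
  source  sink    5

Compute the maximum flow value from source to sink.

Augment source→sink: bottleneck 5. Total 5.
Augment source→1→sink: bottleneck 1. Total 6.
Augment source→2→1→sink: bottleneck 1. Total 7.
No augmenting path remains in the residual graph.

7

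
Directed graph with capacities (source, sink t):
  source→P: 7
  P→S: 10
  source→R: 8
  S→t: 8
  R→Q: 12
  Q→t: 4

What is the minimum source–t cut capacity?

11

Max flow = 11 (via 2 augmenting paths).
In the residual at optimum, the set reachable from source is {Q, R, source}.
Cut edges: source→P (cap 7), Q→t (cap 4). Sum = 11.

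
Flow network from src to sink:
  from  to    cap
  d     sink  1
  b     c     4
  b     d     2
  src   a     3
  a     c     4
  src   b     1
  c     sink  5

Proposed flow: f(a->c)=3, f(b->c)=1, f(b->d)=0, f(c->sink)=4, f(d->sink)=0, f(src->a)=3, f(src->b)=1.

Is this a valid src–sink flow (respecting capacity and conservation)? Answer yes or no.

Yes

Every edge has 0 ≤ f(e) ≤ cap(e).
At each intermediate node, inflow equals outflow.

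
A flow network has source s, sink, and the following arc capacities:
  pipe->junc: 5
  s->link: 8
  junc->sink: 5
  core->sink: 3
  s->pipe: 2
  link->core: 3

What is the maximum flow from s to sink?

Augment s->link->core->sink: bottleneck 3. Total 3.
Augment s->pipe->junc->sink: bottleneck 2. Total 5.
No augmenting path remains in the residual graph.

5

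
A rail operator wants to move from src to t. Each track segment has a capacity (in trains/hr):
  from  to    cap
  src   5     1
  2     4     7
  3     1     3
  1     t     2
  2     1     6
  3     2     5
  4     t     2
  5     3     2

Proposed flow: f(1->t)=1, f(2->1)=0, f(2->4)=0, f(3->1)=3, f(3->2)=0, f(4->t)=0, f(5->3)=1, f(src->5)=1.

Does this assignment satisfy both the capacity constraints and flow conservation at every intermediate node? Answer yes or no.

Conservation fails at 3: inflow 1 ≠ outflow 3.

No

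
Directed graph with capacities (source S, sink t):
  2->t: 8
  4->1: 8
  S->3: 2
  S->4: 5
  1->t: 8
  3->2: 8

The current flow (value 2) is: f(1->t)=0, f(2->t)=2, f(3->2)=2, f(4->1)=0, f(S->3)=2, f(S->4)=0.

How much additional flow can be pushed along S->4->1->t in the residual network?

5

Residual capacities along the path: S->4: 5, 4->1: 8, 1->t: 8.
Minimum is 5.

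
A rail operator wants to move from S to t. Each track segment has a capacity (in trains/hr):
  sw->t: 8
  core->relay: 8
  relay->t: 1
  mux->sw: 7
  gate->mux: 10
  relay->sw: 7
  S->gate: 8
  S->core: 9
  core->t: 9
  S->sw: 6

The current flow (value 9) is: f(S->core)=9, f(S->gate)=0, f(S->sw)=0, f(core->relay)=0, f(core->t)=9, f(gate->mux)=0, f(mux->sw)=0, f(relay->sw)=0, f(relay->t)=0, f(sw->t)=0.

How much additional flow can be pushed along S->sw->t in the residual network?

Residual capacities along the path: S->sw: 6, sw->t: 8.
Minimum is 6.

6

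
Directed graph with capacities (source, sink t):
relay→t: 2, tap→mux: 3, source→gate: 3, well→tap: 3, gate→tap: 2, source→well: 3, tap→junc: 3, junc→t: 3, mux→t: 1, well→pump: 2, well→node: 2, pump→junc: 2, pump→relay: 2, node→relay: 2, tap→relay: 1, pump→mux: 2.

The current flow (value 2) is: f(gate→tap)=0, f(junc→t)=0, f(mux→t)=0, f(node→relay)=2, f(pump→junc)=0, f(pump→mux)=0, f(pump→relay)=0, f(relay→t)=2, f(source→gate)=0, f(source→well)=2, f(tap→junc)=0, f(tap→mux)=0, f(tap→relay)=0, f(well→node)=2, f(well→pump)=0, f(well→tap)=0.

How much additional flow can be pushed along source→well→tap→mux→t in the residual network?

1

Residual capacities along the path: source→well: 1, well→tap: 3, tap→mux: 3, mux→t: 1.
Minimum is 1.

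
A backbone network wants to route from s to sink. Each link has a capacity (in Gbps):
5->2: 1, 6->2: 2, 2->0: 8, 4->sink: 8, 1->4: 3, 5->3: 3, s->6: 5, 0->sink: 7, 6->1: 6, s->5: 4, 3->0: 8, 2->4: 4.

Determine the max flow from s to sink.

Augment s->5->3->0->sink: bottleneck 3. Total 3.
Augment s->5->2->0->sink: bottleneck 1. Total 4.
Augment s->6->2->0->sink: bottleneck 2. Total 6.
Augment s->6->1->4->sink: bottleneck 3. Total 9.
No augmenting path remains in the residual graph.

9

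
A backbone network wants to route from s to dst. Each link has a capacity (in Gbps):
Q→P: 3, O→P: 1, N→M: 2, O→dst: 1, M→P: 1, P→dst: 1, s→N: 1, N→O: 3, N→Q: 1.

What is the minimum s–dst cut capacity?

Max flow = 1 (via 1 augmenting path).
In the residual at optimum, the set reachable from s is {s}.
Cut edges: s→N (cap 1). Sum = 1.

1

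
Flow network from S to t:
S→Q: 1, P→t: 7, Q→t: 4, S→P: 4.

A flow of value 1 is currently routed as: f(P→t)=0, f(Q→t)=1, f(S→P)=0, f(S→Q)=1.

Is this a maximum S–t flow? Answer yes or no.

No

Residual path S→P→t has bottleneck 4 > 0.
Pushing 4 along it raises the flow to 5, so the given flow is not maximum.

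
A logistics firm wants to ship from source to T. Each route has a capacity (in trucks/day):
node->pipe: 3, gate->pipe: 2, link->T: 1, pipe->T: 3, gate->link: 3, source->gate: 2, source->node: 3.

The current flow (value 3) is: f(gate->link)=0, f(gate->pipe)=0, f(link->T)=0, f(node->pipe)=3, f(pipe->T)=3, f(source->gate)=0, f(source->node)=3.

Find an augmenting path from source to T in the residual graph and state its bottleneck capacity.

source->gate->link->T, bottleneck 1

Residual along source->gate->link->T: source->gate: 2, gate->link: 3, link->T: 1.
Bottleneck = min = 1.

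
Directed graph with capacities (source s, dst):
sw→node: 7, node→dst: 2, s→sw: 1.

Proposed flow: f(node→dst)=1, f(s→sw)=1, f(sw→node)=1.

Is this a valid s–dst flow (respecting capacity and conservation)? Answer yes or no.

Yes

Every edge has 0 ≤ f(e) ≤ cap(e).
At each intermediate node, inflow equals outflow.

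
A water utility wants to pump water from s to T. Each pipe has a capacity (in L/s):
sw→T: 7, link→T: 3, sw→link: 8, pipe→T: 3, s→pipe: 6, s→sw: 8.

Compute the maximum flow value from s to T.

11

Augment s→sw→T: bottleneck 7. Total 7.
Augment s→pipe→T: bottleneck 3. Total 10.
Augment s→sw→link→T: bottleneck 1. Total 11.
No augmenting path remains in the residual graph.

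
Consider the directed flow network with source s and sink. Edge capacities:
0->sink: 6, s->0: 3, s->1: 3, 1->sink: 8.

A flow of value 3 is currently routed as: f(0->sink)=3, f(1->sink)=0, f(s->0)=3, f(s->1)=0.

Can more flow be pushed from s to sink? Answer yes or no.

Residual path s->1->sink has bottleneck 3 > 0.
Pushing 3 along it raises the flow to 6, so the given flow is not maximum.

Yes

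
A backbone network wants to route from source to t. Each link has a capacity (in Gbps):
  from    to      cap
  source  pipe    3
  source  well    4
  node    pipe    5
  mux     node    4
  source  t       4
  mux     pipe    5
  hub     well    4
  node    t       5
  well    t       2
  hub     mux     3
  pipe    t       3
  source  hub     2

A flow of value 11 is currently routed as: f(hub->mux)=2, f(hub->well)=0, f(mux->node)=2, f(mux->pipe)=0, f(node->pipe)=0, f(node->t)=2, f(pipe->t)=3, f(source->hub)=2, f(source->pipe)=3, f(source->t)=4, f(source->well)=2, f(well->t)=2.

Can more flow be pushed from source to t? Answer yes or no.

Residual reachable from source: {source, well}; t is not reachable.
Saturated cut: source->hub, source->pipe, source->t, well->t with total capacity 11 = current flow value. Flow is maximum.

No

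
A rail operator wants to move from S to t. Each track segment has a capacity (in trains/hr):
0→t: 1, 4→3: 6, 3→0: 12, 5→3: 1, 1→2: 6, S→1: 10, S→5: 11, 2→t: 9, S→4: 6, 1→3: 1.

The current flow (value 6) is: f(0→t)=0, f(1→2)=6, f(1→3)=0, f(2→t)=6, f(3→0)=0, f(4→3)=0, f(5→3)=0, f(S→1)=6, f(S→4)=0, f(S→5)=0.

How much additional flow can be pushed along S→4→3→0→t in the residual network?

1

Residual capacities along the path: S→4: 6, 4→3: 6, 3→0: 12, 0→t: 1.
Minimum is 1.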